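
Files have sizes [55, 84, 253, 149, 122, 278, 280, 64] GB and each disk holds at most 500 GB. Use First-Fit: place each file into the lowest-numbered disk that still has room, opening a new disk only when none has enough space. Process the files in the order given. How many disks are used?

55 GB → disk 1 (remaining 445 GB)
84 GB → disk 1 (remaining 361 GB)
253 GB → disk 1 (remaining 108 GB)
149 GB → disk 2 (remaining 351 GB)
122 GB → disk 2 (remaining 229 GB)
278 GB → disk 3 (remaining 222 GB)
280 GB → disk 4 (remaining 220 GB)
64 GB → disk 1 (remaining 44 GB)
Final disks: [55,84,253,64] [149,122] [278] [280].

4 disks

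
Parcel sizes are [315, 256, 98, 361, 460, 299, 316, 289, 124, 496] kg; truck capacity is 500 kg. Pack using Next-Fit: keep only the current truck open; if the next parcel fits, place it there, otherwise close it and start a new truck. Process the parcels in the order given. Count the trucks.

Put 315 kg in truck 1; 185 kg remain.
Put 256 kg in truck 2; 244 kg remain.
Put 98 kg in truck 2; 146 kg remain.
Put 361 kg in truck 3; 139 kg remain.
Put 460 kg in truck 4; 40 kg remain.
Put 299 kg in truck 5; 201 kg remain.
Put 316 kg in truck 6; 184 kg remain.
Put 289 kg in truck 7; 211 kg remain.
Put 124 kg in truck 7; 87 kg remain.
Put 496 kg in truck 8; 4 kg remain.

8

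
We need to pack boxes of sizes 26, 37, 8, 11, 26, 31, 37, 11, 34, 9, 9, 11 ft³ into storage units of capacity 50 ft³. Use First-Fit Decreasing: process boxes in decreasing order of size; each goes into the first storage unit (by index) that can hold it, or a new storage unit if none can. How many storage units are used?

6 storage units

Sorted descending: 37, 37, 34, 31, 26, 26, 11, 11, 11, 9, 9, 8.
Put 37 ft³ in storage unit 1; 13 ft³ remain.
Put 37 ft³ in storage unit 2; 13 ft³ remain.
Put 34 ft³ in storage unit 3; 16 ft³ remain.
Put 31 ft³ in storage unit 4; 19 ft³ remain.
Put 26 ft³ in storage unit 5; 24 ft³ remain.
Put 26 ft³ in storage unit 6; 24 ft³ remain.
Put 11 ft³ in storage unit 1; 2 ft³ remain.
Put 11 ft³ in storage unit 2; 2 ft³ remain.
Put 11 ft³ in storage unit 3; 5 ft³ remain.
Put 9 ft³ in storage unit 4; 10 ft³ remain.
Put 9 ft³ in storage unit 4; 1 ft³ remain.
Put 8 ft³ in storage unit 5; 16 ft³ remain.
Final storage units: [37,11] [37,11] [34,11] [31,9,9] [26,8] [26].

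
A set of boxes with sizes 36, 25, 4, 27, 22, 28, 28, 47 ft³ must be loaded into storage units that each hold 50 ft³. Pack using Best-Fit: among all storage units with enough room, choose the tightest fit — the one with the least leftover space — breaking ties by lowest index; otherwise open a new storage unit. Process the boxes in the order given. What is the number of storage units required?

6 storage units

Put 36 ft³ in storage unit 1; 14 ft³ remain.
Put 25 ft³ in storage unit 2; 25 ft³ remain.
Put 4 ft³ in storage unit 1; 10 ft³ remain.
Put 27 ft³ in storage unit 3; 23 ft³ remain.
Put 22 ft³ in storage unit 3; 1 ft³ remain.
Put 28 ft³ in storage unit 4; 22 ft³ remain.
Put 28 ft³ in storage unit 5; 22 ft³ remain.
Put 47 ft³ in storage unit 6; 3 ft³ remain.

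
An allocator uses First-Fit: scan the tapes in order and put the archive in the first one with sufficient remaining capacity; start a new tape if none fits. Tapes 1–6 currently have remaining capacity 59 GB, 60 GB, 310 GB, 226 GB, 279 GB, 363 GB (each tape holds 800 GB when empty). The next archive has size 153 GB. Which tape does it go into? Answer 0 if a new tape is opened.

Tapes with room: tape 3 (310 GB), tape 4 (226 GB), tape 5 (279 GB), tape 6 (363 GB).
The first with room is tape 3.

3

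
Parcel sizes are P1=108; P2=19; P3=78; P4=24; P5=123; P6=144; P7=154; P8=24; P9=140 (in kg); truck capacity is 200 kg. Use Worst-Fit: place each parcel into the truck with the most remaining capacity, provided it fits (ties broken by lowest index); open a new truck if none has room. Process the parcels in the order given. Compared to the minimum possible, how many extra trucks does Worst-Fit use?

1

Worst-Fit: [108,19] [78,24,24] [123] [144] [154] [140] → 6 trucks.
Total size 814 kg; any packing needs at least ⌈814/200⌉ = 5 trucks.
An optimal packing achieves that bound: [154,24,19] [144,24] [140] [123] [108,78] → 5 trucks.
Excess: 6 − 5 = 1.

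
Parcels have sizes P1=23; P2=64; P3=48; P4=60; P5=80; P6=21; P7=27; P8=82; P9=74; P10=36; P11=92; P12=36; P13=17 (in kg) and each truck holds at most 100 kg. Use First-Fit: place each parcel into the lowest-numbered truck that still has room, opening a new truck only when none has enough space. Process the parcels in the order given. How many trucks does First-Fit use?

8 trucks

truck 1: place P1 (23 kg), 77 kg left
truck 1: place P2 (64 kg), 13 kg left
truck 2: place P3 (48 kg), 52 kg left
truck 3: place P4 (60 kg), 40 kg left
truck 4: place P5 (80 kg), 20 kg left
truck 2: place P6 (21 kg), 31 kg left
truck 2: place P7 (27 kg), 4 kg left
truck 5: place P8 (82 kg), 18 kg left
truck 6: place P9 (74 kg), 26 kg left
truck 3: place P10 (36 kg), 4 kg left
truck 7: place P11 (92 kg), 8 kg left
truck 8: place P12 (36 kg), 64 kg left
truck 4: place P13 (17 kg), 3 kg left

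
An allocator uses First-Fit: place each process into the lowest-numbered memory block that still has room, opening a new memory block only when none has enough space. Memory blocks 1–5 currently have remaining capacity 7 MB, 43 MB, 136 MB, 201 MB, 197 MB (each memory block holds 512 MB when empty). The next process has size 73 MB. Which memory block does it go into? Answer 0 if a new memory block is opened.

Memory blocks with room: memory block 3 (136 MB), memory block 4 (201 MB), memory block 5 (197 MB).
The first with room is memory block 3.

3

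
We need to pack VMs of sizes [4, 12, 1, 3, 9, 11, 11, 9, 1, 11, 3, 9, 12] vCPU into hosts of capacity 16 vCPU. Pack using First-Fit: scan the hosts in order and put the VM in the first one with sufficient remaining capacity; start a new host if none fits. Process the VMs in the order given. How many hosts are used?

8 hosts

4 vCPU → host 1 (remaining 12 vCPU)
12 vCPU → host 1 (remaining 0 vCPU)
1 vCPU → host 2 (remaining 15 vCPU)
3 vCPU → host 2 (remaining 12 vCPU)
9 vCPU → host 2 (remaining 3 vCPU)
11 vCPU → host 3 (remaining 5 vCPU)
11 vCPU → host 4 (remaining 5 vCPU)
9 vCPU → host 5 (remaining 7 vCPU)
1 vCPU → host 2 (remaining 2 vCPU)
11 vCPU → host 6 (remaining 5 vCPU)
3 vCPU → host 3 (remaining 2 vCPU)
9 vCPU → host 7 (remaining 7 vCPU)
12 vCPU → host 8 (remaining 4 vCPU)
Final hosts: [4,12] [1,3,9,1] [11,3] [11] [9] [11] [9] [12].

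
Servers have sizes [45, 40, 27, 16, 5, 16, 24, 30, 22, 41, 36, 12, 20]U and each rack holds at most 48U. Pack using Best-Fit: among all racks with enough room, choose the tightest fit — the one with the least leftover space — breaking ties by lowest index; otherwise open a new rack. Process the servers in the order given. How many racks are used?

rack 1: place 45U, 3U left
rack 2: place 40U, 8U left
rack 3: place 27U, 21U left
rack 3: place 16U, 5U left
rack 3: place 5U, 0U left
rack 4: place 16U, 32U left
rack 4: place 24U, 8U left
rack 5: place 30U, 18U left
rack 6: place 22U, 26U left
rack 7: place 41U, 7U left
rack 8: place 36U, 12U left
rack 8: place 12U, 0U left
rack 6: place 20U, 6U left
Final racks: [45] [40] [27,16,5] [16,24] [30] [22,20] [41] [36,12].

8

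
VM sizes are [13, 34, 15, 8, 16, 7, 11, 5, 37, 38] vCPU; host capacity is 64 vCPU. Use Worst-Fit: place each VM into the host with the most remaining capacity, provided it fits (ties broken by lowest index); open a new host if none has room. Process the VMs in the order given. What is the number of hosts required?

host 1: place 13 vCPU, 51 vCPU left
host 1: place 34 vCPU, 17 vCPU left
host 1: place 15 vCPU, 2 vCPU left
host 2: place 8 vCPU, 56 vCPU left
host 2: place 16 vCPU, 40 vCPU left
host 2: place 7 vCPU, 33 vCPU left
host 2: place 11 vCPU, 22 vCPU left
host 2: place 5 vCPU, 17 vCPU left
host 3: place 37 vCPU, 27 vCPU left
host 4: place 38 vCPU, 26 vCPU left
Final hosts: [13,34,15] [8,16,7,11,5] [37] [38].

4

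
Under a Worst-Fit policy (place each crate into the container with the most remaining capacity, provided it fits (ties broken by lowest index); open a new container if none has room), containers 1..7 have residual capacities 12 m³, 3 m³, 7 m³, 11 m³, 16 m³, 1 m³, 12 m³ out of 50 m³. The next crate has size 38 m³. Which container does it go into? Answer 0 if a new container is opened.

No container has ≥ 38 m³ free, so a new container is opened.

0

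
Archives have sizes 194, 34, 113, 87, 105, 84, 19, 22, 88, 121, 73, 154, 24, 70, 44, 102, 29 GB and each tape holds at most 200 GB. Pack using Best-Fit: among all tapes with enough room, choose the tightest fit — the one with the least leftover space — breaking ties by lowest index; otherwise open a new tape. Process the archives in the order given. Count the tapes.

tape 1: place 194 GB, 6 GB left
tape 2: place 34 GB, 166 GB left
tape 2: place 113 GB, 53 GB left
tape 3: place 87 GB, 113 GB left
tape 3: place 105 GB, 8 GB left
tape 4: place 84 GB, 116 GB left
tape 2: place 19 GB, 34 GB left
tape 2: place 22 GB, 12 GB left
tape 4: place 88 GB, 28 GB left
tape 5: place 121 GB, 79 GB left
tape 5: place 73 GB, 6 GB left
tape 6: place 154 GB, 46 GB left
tape 4: place 24 GB, 4 GB left
tape 7: place 70 GB, 130 GB left
tape 6: place 44 GB, 2 GB left
tape 7: place 102 GB, 28 GB left
tape 8: place 29 GB, 171 GB left
Final tapes: [194] [34,113,19,22] [87,105] [84,88,24] [121,73] [154,44] [70,102] [29].

8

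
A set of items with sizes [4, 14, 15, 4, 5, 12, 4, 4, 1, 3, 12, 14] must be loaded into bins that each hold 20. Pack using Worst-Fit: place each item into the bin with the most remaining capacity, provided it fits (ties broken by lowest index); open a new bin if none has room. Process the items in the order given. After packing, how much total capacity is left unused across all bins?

bin 1: place 4, 16 left
bin 1: place 14, 2 left
bin 2: place 15, 5 left
bin 2: place 4, 1 left
bin 3: place 5, 15 left
bin 3: place 12, 3 left
bin 4: place 4, 16 left
bin 4: place 4, 12 left
bin 4: place 1, 11 left
bin 4: place 3, 8 left
bin 5: place 12, 8 left
bin 6: place 14, 6 left
6 bins × 20 = 120; used 92; unused 28.

28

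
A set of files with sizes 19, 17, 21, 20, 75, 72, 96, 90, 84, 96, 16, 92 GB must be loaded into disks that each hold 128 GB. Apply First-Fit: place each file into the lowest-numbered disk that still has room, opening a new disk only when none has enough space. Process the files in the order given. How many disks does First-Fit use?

19 GB → disk 1 (remaining 109 GB)
17 GB → disk 1 (remaining 92 GB)
21 GB → disk 1 (remaining 71 GB)
20 GB → disk 1 (remaining 51 GB)
75 GB → disk 2 (remaining 53 GB)
72 GB → disk 3 (remaining 56 GB)
96 GB → disk 4 (remaining 32 GB)
90 GB → disk 5 (remaining 38 GB)
84 GB → disk 6 (remaining 44 GB)
96 GB → disk 7 (remaining 32 GB)
16 GB → disk 1 (remaining 35 GB)
92 GB → disk 8 (remaining 36 GB)

8 disks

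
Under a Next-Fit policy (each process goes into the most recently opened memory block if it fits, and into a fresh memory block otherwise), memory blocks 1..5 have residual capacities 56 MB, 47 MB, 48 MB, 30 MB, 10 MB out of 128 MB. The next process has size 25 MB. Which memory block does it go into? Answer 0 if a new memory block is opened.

Next-Fit only looks at memory block 5, which has 10 MB free.
25 MB does not fit, so a new memory block is opened.

0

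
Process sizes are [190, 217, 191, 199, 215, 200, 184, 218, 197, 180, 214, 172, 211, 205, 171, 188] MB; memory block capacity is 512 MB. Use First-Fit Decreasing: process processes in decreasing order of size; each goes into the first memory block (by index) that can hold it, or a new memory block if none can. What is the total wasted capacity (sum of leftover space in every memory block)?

Sorted descending: 218, 217, 215, 214, 211, 205, 200, 199, 197, 191, 190, 188, 184, 180, 172, 171.
218 MB → memory block 1 (remaining 294 MB)
217 MB → memory block 1 (remaining 77 MB)
215 MB → memory block 2 (remaining 297 MB)
214 MB → memory block 2 (remaining 83 MB)
211 MB → memory block 3 (remaining 301 MB)
205 MB → memory block 3 (remaining 96 MB)
200 MB → memory block 4 (remaining 312 MB)
199 MB → memory block 4 (remaining 113 MB)
197 MB → memory block 5 (remaining 315 MB)
191 MB → memory block 5 (remaining 124 MB)
190 MB → memory block 6 (remaining 322 MB)
188 MB → memory block 6 (remaining 134 MB)
184 MB → memory block 7 (remaining 328 MB)
180 MB → memory block 7 (remaining 148 MB)
172 MB → memory block 8 (remaining 340 MB)
171 MB → memory block 8 (remaining 169 MB)
8 memory blocks × 512 MB = 4096 MB; used 3152 MB; unused 944 MB.

944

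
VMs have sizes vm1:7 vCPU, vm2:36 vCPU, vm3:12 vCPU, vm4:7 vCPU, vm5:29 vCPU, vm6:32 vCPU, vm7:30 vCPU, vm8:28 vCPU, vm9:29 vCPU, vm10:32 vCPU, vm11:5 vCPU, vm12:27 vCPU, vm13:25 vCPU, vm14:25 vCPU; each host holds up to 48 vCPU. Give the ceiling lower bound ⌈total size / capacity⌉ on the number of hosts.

7

Total size = 7 + 36 + 12 + 7 + 29 + 32 + 30 + 28 + 29 + 32 + 5 + 27 + 25 + 25 = 324 vCPU.
⌈324 / 48⌉ = 7.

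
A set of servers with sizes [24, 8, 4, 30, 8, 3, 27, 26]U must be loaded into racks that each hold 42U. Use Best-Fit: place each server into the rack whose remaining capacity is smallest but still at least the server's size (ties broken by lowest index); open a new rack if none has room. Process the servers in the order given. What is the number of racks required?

4 racks

Put 24U in rack 1; 18U remain.
Put 8U in rack 1; 10U remain.
Put 4U in rack 1; 6U remain.
Put 30U in rack 2; 12U remain.
Put 8U in rack 2; 4U remain.
Put 3U in rack 2; 1U remain.
Put 27U in rack 3; 15U remain.
Put 26U in rack 4; 16U remain.
Final racks: [24,8,4] [30,8,3] [27] [26].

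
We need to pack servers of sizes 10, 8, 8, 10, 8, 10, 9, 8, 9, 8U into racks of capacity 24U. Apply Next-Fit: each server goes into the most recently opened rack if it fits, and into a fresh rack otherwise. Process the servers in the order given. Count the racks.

10U → rack 1 (remaining 14U)
8U → rack 1 (remaining 6U)
8U → rack 2 (remaining 16U)
10U → rack 2 (remaining 6U)
8U → rack 3 (remaining 16U)
10U → rack 3 (remaining 6U)
9U → rack 4 (remaining 15U)
8U → rack 4 (remaining 7U)
9U → rack 5 (remaining 15U)
8U → rack 5 (remaining 7U)

5 racks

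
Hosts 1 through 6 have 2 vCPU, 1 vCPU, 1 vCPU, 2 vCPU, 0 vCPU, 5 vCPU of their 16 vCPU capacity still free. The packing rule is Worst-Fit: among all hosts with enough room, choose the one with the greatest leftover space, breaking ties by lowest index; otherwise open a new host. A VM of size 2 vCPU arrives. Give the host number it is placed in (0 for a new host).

6

Hosts with room: host 1 (2 vCPU), host 4 (2 vCPU), host 6 (5 vCPU).
Most room is host 6 with 5 vCPU free.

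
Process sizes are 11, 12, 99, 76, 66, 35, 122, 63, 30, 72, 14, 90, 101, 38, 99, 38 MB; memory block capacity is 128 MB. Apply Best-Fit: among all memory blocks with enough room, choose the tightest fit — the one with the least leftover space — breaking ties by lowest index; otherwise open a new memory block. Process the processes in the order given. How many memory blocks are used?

9

11 MB → memory block 1 (remaining 117 MB)
12 MB → memory block 1 (remaining 105 MB)
99 MB → memory block 1 (remaining 6 MB)
76 MB → memory block 2 (remaining 52 MB)
66 MB → memory block 3 (remaining 62 MB)
35 MB → memory block 2 (remaining 17 MB)
122 MB → memory block 4 (remaining 6 MB)
63 MB → memory block 5 (remaining 65 MB)
30 MB → memory block 3 (remaining 32 MB)
72 MB → memory block 6 (remaining 56 MB)
14 MB → memory block 2 (remaining 3 MB)
90 MB → memory block 7 (remaining 38 MB)
101 MB → memory block 8 (remaining 27 MB)
38 MB → memory block 7 (remaining 0 MB)
99 MB → memory block 9 (remaining 29 MB)
38 MB → memory block 6 (remaining 18 MB)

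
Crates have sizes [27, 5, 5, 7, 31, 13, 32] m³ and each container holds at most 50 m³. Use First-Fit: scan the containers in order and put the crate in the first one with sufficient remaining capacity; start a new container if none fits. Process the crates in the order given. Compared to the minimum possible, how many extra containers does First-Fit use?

0

First-Fit: [27,5,5,7] [31,13] [32] → 3 containers.
Total size 120 m³; any packing needs at least ⌈120/50⌉ = 3 containers.
So 3 is already optimal.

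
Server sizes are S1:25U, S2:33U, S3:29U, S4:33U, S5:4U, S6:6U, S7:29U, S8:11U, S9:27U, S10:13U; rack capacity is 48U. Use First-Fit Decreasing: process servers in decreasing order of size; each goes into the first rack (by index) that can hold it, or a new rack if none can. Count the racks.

6

Sorted descending: 33, 33, 29, 29, 27, 25, 13, 11, 6, 4.
33U → rack 1 (remaining 15U)
33U → rack 2 (remaining 15U)
29U → rack 3 (remaining 19U)
29U → rack 4 (remaining 19U)
27U → rack 5 (remaining 21U)
25U → rack 6 (remaining 23U)
13U → rack 1 (remaining 2U)
11U → rack 2 (remaining 4U)
6U → rack 3 (remaining 13U)
4U → rack 2 (remaining 0U)
Final racks: [33,13] [33,11,4] [29,6] [29] [27] [25].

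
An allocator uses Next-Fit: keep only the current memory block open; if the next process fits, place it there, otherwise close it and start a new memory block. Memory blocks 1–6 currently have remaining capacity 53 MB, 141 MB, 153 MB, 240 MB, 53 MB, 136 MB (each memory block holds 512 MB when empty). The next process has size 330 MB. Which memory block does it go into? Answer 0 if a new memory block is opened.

Next-Fit only looks at memory block 6, which has 136 MB free.
330 MB does not fit, so a new memory block is opened.

0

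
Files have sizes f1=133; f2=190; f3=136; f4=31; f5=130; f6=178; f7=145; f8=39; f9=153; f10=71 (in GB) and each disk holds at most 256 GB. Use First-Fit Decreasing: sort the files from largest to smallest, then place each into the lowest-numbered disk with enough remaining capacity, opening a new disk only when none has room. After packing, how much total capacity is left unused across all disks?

586

Sorted descending: 190, 178, 153, 145, 136, 133, 130, 71, 39, 31.
Put 190 GB in disk 1; 66 GB remain.
Put 178 GB in disk 2; 78 GB remain.
Put 153 GB in disk 3; 103 GB remain.
Put 145 GB in disk 4; 111 GB remain.
Put 136 GB in disk 5; 120 GB remain.
Put 133 GB in disk 6; 123 GB remain.
Put 130 GB in disk 7; 126 GB remain.
Put 71 GB in disk 2; 7 GB remain.
Put 39 GB in disk 1; 27 GB remain.
Put 31 GB in disk 3; 72 GB remain.
7 disks × 256 GB = 1792 GB; used 1206 GB; unused 586 GB.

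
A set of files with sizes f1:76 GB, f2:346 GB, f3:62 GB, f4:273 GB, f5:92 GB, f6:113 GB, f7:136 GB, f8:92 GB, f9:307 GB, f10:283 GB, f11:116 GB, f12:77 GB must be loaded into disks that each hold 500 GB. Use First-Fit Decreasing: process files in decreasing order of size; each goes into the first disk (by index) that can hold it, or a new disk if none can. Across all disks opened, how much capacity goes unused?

527

Sorted descending: 346, 307, 283, 273, 136, 116, 113, 92, 92, 77, 76, 62.
disk 1: place 346 GB, 154 GB left
disk 2: place 307 GB, 193 GB left
disk 3: place 283 GB, 217 GB left
disk 4: place 273 GB, 227 GB left
disk 1: place 136 GB, 18 GB left
disk 2: place 116 GB, 77 GB left
disk 3: place 113 GB, 104 GB left
disk 3: place 92 GB, 12 GB left
disk 4: place 92 GB, 135 GB left
disk 2: place 77 GB, 0 GB left
disk 4: place 76 GB, 59 GB left
disk 5: place 62 GB, 438 GB left
5 disks × 500 GB = 2500 GB; used 1973 GB; unused 527 GB.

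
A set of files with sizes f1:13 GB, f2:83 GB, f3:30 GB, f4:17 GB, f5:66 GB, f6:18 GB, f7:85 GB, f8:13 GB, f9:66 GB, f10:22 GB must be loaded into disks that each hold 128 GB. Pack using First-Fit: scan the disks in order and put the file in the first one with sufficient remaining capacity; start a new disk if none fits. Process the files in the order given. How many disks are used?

disk 1: place f1 (13 GB), 115 GB left
disk 1: place f2 (83 GB), 32 GB left
disk 1: place f3 (30 GB), 2 GB left
disk 2: place f4 (17 GB), 111 GB left
disk 2: place f5 (66 GB), 45 GB left
disk 2: place f6 (18 GB), 27 GB left
disk 3: place f7 (85 GB), 43 GB left
disk 2: place f8 (13 GB), 14 GB left
disk 4: place f9 (66 GB), 62 GB left
disk 3: place f10 (22 GB), 21 GB left
Final disks: [13,83,30] [17,66,18,13] [85,22] [66].

4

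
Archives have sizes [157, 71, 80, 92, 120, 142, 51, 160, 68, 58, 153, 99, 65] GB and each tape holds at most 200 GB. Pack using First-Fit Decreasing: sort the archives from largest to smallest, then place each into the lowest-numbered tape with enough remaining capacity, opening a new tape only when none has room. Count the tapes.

Sorted descending: 160, 157, 153, 142, 120, 99, 92, 80, 71, 68, 65, 58, 51.
Put 160 GB in tape 1; 40 GB remain.
Put 157 GB in tape 2; 43 GB remain.
Put 153 GB in tape 3; 47 GB remain.
Put 142 GB in tape 4; 58 GB remain.
Put 120 GB in tape 5; 80 GB remain.
Put 99 GB in tape 6; 101 GB remain.
Put 92 GB in tape 6; 9 GB remain.
Put 80 GB in tape 5; 0 GB remain.
Put 71 GB in tape 7; 129 GB remain.
Put 68 GB in tape 7; 61 GB remain.
Put 65 GB in tape 8; 135 GB remain.
Put 58 GB in tape 4; 0 GB remain.
Put 51 GB in tape 7; 10 GB remain.

8 tapes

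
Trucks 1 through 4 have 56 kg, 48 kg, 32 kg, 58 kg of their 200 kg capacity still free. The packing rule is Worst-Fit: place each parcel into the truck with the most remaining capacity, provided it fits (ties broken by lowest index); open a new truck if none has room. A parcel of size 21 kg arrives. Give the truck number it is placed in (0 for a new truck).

Trucks with room: truck 1 (56 kg), truck 2 (48 kg), truck 3 (32 kg), truck 4 (58 kg).
Most room is truck 4 with 58 kg free.

4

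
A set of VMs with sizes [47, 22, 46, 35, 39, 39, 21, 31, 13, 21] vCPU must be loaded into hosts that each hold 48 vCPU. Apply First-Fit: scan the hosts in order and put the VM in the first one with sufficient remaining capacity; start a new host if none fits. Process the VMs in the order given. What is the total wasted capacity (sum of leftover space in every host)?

host 1: place 47 vCPU, 1 vCPU left
host 2: place 22 vCPU, 26 vCPU left
host 3: place 46 vCPU, 2 vCPU left
host 4: place 35 vCPU, 13 vCPU left
host 5: place 39 vCPU, 9 vCPU left
host 6: place 39 vCPU, 9 vCPU left
host 2: place 21 vCPU, 5 vCPU left
host 7: place 31 vCPU, 17 vCPU left
host 4: place 13 vCPU, 0 vCPU left
host 8: place 21 vCPU, 27 vCPU left
8 hosts × 48 vCPU = 384 vCPU; used 314 vCPU; unused 70 vCPU.

70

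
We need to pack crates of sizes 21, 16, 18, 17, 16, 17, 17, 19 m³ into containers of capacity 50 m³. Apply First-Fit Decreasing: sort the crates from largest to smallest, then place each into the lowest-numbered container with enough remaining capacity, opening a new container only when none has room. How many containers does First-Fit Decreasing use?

Sorted descending: 21, 19, 18, 17, 17, 17, 16, 16.
21 m³ → container 1 (remaining 29 m³)
19 m³ → container 1 (remaining 10 m³)
18 m³ → container 2 (remaining 32 m³)
17 m³ → container 2 (remaining 15 m³)
17 m³ → container 3 (remaining 33 m³)
17 m³ → container 3 (remaining 16 m³)
16 m³ → container 3 (remaining 0 m³)
16 m³ → container 4 (remaining 34 m³)

4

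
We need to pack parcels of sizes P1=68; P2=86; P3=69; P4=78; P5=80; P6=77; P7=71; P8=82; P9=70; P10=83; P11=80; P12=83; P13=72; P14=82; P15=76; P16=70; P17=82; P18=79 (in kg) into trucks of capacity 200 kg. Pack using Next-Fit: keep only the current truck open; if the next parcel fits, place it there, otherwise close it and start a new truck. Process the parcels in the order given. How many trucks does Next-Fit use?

Put P1 (68 kg) in truck 1; 132 kg remain.
Put P2 (86 kg) in truck 1; 46 kg remain.
Put P3 (69 kg) in truck 2; 131 kg remain.
Put P4 (78 kg) in truck 2; 53 kg remain.
Put P5 (80 kg) in truck 3; 120 kg remain.
Put P6 (77 kg) in truck 3; 43 kg remain.
Put P7 (71 kg) in truck 4; 129 kg remain.
Put P8 (82 kg) in truck 4; 47 kg remain.
Put P9 (70 kg) in truck 5; 130 kg remain.
Put P10 (83 kg) in truck 5; 47 kg remain.
Put P11 (80 kg) in truck 6; 120 kg remain.
Put P12 (83 kg) in truck 6; 37 kg remain.
Put P13 (72 kg) in truck 7; 128 kg remain.
Put P14 (82 kg) in truck 7; 46 kg remain.
Put P15 (76 kg) in truck 8; 124 kg remain.
Put P16 (70 kg) in truck 8; 54 kg remain.
Put P17 (82 kg) in truck 9; 118 kg remain.
Put P18 (79 kg) in truck 9; 39 kg remain.

9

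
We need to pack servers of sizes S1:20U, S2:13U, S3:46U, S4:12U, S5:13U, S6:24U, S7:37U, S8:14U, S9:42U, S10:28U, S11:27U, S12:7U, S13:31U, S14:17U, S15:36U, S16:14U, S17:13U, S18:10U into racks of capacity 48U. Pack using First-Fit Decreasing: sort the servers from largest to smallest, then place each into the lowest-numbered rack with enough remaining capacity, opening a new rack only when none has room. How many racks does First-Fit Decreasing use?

9

Sorted descending: 46, 42, 37, 36, 31, 28, 27, 24, 20, 17, 14, 14, 13, 13, 13, 12, 10, 7.
rack 1: place 46U, 2U left
rack 2: place 42U, 6U left
rack 3: place 37U, 11U left
rack 4: place 36U, 12U left
rack 5: place 31U, 17U left
rack 6: place 28U, 20U left
rack 7: place 27U, 21U left
rack 8: place 24U, 24U left
rack 6: place 20U, 0U left
rack 5: place 17U, 0U left
rack 7: place 14U, 7U left
rack 8: place 14U, 10U left
rack 9: place 13U, 35U left
rack 9: place 13U, 22U left
rack 9: place 13U, 9U left
rack 4: place 12U, 0U left
rack 3: place 10U, 1U left
rack 7: place 7U, 0U left
Final racks: [46] [42] [37,10] [36,12] [31,17] [28,20] [27,14,7] [24,14] [13,13,13].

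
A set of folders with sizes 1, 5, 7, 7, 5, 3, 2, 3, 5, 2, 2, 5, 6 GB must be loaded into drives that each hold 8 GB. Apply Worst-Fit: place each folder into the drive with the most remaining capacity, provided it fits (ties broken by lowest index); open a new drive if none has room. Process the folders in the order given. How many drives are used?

drive 1: place 1 GB, 7 GB left
drive 1: place 5 GB, 2 GB left
drive 2: place 7 GB, 1 GB left
drive 3: place 7 GB, 1 GB left
drive 4: place 5 GB, 3 GB left
drive 4: place 3 GB, 0 GB left
drive 1: place 2 GB, 0 GB left
drive 5: place 3 GB, 5 GB left
drive 5: place 5 GB, 0 GB left
drive 6: place 2 GB, 6 GB left
drive 6: place 2 GB, 4 GB left
drive 7: place 5 GB, 3 GB left
drive 8: place 6 GB, 2 GB left

8 drives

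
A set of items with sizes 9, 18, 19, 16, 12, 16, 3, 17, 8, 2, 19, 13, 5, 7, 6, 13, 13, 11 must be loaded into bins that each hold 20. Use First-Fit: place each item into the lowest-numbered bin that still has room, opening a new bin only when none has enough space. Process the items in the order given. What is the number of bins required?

12 bins

9 → bin 1 (remaining 11)
18 → bin 2 (remaining 2)
19 → bin 3 (remaining 1)
16 → bin 4 (remaining 4)
12 → bin 5 (remaining 8)
16 → bin 6 (remaining 4)
3 → bin 1 (remaining 8)
17 → bin 7 (remaining 3)
8 → bin 1 (remaining 0)
2 → bin 2 (remaining 0)
19 → bin 8 (remaining 1)
13 → bin 9 (remaining 7)
5 → bin 5 (remaining 3)
7 → bin 9 (remaining 0)
6 → bin 10 (remaining 14)
13 → bin 10 (remaining 1)
13 → bin 11 (remaining 7)
11 → bin 12 (remaining 9)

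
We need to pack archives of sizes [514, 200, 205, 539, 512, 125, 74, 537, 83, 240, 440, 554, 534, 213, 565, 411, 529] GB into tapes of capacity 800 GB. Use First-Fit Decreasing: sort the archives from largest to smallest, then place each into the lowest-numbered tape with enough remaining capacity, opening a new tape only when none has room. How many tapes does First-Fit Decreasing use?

10

Sorted descending: 565, 554, 539, 537, 534, 529, 514, 512, 440, 411, 240, 213, 205, 200, 125, 83, 74.
Put 565 GB in tape 1; 235 GB remain.
Put 554 GB in tape 2; 246 GB remain.
Put 539 GB in tape 3; 261 GB remain.
Put 537 GB in tape 4; 263 GB remain.
Put 534 GB in tape 5; 266 GB remain.
Put 529 GB in tape 6; 271 GB remain.
Put 514 GB in tape 7; 286 GB remain.
Put 512 GB in tape 8; 288 GB remain.
Put 440 GB in tape 9; 360 GB remain.
Put 411 GB in tape 10; 389 GB remain.
Put 240 GB in tape 2; 6 GB remain.
Put 213 GB in tape 1; 22 GB remain.
Put 205 GB in tape 3; 56 GB remain.
Put 200 GB in tape 4; 63 GB remain.
Put 125 GB in tape 5; 141 GB remain.
Put 83 GB in tape 5; 58 GB remain.
Put 74 GB in tape 6; 197 GB remain.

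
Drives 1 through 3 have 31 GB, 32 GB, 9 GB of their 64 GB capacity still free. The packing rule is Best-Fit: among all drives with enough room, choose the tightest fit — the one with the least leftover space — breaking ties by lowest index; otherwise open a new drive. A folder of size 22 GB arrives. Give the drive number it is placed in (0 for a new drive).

Drives with room: drive 1 (31 GB), drive 2 (32 GB).
Tightest fit is drive 1 with 31 GB free.

1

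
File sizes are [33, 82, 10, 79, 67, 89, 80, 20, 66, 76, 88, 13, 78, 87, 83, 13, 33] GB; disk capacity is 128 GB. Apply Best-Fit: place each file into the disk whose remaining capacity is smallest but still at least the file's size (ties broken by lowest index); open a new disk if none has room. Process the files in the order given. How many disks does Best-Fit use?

Put 33 GB in disk 1; 95 GB remain.
Put 82 GB in disk 1; 13 GB remain.
Put 10 GB in disk 1; 3 GB remain.
Put 79 GB in disk 2; 49 GB remain.
Put 67 GB in disk 3; 61 GB remain.
Put 89 GB in disk 4; 39 GB remain.
Put 80 GB in disk 5; 48 GB remain.
Put 20 GB in disk 4; 19 GB remain.
Put 66 GB in disk 6; 62 GB remain.
Put 76 GB in disk 7; 52 GB remain.
Put 88 GB in disk 8; 40 GB remain.
Put 13 GB in disk 4; 6 GB remain.
Put 78 GB in disk 9; 50 GB remain.
Put 87 GB in disk 10; 41 GB remain.
Put 83 GB in disk 11; 45 GB remain.
Put 13 GB in disk 8; 27 GB remain.
Put 33 GB in disk 10; 8 GB remain.
Final disks: [33,82,10] [79] [67] [89,20,13] [80] [66] [76] [88,13] [78] [87,33] [83].

11 disks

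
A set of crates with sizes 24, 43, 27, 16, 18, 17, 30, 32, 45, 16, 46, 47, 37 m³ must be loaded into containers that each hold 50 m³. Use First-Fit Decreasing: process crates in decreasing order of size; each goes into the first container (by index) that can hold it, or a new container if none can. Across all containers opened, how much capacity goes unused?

52

Sorted descending: 47, 46, 45, 43, 37, 32, 30, 27, 24, 18, 17, 16, 16.
container 1: place 47 m³, 3 m³ left
container 2: place 46 m³, 4 m³ left
container 3: place 45 m³, 5 m³ left
container 4: place 43 m³, 7 m³ left
container 5: place 37 m³, 13 m³ left
container 6: place 32 m³, 18 m³ left
container 7: place 30 m³, 20 m³ left
container 8: place 27 m³, 23 m³ left
container 9: place 24 m³, 26 m³ left
container 6: place 18 m³, 0 m³ left
container 7: place 17 m³, 3 m³ left
container 8: place 16 m³, 7 m³ left
container 9: place 16 m³, 10 m³ left
9 containers × 50 m³ = 450 m³; used 398 m³; unused 52 m³.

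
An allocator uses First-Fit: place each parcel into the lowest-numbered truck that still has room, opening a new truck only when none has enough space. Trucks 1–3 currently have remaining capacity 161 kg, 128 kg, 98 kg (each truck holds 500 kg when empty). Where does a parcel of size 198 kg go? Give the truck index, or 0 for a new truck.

No truck has ≥ 198 kg free, so a new truck is opened.

0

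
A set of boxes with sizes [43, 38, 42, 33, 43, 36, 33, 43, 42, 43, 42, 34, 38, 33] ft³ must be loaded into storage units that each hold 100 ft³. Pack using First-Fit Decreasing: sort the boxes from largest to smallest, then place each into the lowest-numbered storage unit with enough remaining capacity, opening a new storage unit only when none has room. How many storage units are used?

7

Sorted descending: 43, 43, 43, 43, 42, 42, 42, 38, 38, 36, 34, 33, 33, 33.
43 ft³ → storage unit 1 (remaining 57 ft³)
43 ft³ → storage unit 1 (remaining 14 ft³)
43 ft³ → storage unit 2 (remaining 57 ft³)
43 ft³ → storage unit 2 (remaining 14 ft³)
42 ft³ → storage unit 3 (remaining 58 ft³)
42 ft³ → storage unit 3 (remaining 16 ft³)
42 ft³ → storage unit 4 (remaining 58 ft³)
38 ft³ → storage unit 4 (remaining 20 ft³)
38 ft³ → storage unit 5 (remaining 62 ft³)
36 ft³ → storage unit 5 (remaining 26 ft³)
34 ft³ → storage unit 6 (remaining 66 ft³)
33 ft³ → storage unit 6 (remaining 33 ft³)
33 ft³ → storage unit 6 (remaining 0 ft³)
33 ft³ → storage unit 7 (remaining 67 ft³)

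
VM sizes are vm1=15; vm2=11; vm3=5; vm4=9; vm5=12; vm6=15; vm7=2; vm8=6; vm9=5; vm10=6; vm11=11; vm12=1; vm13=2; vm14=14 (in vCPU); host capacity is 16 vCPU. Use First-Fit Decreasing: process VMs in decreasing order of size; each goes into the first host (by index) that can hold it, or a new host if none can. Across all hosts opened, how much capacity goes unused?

Sorted descending: 15, 15, 14, 12, 11, 11, 9, 6, 6, 5, 5, 2, 2, 1.
Put 15 vCPU in host 1; 1 vCPU remain.
Put 15 vCPU in host 2; 1 vCPU remain.
Put 14 vCPU in host 3; 2 vCPU remain.
Put 12 vCPU in host 4; 4 vCPU remain.
Put 11 vCPU in host 5; 5 vCPU remain.
Put 11 vCPU in host 6; 5 vCPU remain.
Put 9 vCPU in host 7; 7 vCPU remain.
Put 6 vCPU in host 7; 1 vCPU remain.
Put 6 vCPU in host 8; 10 vCPU remain.
Put 5 vCPU in host 5; 0 vCPU remain.
Put 5 vCPU in host 6; 0 vCPU remain.
Put 2 vCPU in host 3; 0 vCPU remain.
Put 2 vCPU in host 4; 2 vCPU remain.
Put 1 vCPU in host 1; 0 vCPU remain.
8 hosts × 16 vCPU = 128 vCPU; used 114 vCPU; unused 14 vCPU.

14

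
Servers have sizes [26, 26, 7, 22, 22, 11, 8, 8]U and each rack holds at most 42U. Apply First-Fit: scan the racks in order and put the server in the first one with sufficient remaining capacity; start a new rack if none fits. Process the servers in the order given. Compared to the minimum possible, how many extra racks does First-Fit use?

0

First-Fit: [26,7,8] [26,11] [22,8] [22] → 4 racks.
Total size 130U; any packing needs at least ⌈130/42⌉ = 4 racks.
So 4 is already optimal.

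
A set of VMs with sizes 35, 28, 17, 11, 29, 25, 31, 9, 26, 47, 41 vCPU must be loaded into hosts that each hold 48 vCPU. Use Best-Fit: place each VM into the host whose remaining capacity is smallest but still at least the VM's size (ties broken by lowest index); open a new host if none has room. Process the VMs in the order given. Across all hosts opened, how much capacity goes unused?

35 vCPU → host 1 (remaining 13 vCPU)
28 vCPU → host 2 (remaining 20 vCPU)
17 vCPU → host 2 (remaining 3 vCPU)
11 vCPU → host 1 (remaining 2 vCPU)
29 vCPU → host 3 (remaining 19 vCPU)
25 vCPU → host 4 (remaining 23 vCPU)
31 vCPU → host 5 (remaining 17 vCPU)
9 vCPU → host 5 (remaining 8 vCPU)
26 vCPU → host 6 (remaining 22 vCPU)
47 vCPU → host 7 (remaining 1 vCPU)
41 vCPU → host 8 (remaining 7 vCPU)
8 hosts × 48 vCPU = 384 vCPU; used 299 vCPU; unused 85 vCPU.

85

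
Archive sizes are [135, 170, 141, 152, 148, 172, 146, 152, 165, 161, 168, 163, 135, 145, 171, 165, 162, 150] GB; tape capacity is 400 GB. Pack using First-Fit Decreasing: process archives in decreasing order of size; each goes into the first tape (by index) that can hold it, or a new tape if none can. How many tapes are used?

9

Sorted descending: 172, 171, 170, 168, 165, 165, 163, 162, 161, 152, 152, 150, 148, 146, 145, 141, 135, 135.
tape 1: place 172 GB, 228 GB left
tape 1: place 171 GB, 57 GB left
tape 2: place 170 GB, 230 GB left
tape 2: place 168 GB, 62 GB left
tape 3: place 165 GB, 235 GB left
tape 3: place 165 GB, 70 GB left
tape 4: place 163 GB, 237 GB left
tape 4: place 162 GB, 75 GB left
tape 5: place 161 GB, 239 GB left
tape 5: place 152 GB, 87 GB left
tape 6: place 152 GB, 248 GB left
tape 6: place 150 GB, 98 GB left
tape 7: place 148 GB, 252 GB left
tape 7: place 146 GB, 106 GB left
tape 8: place 145 GB, 255 GB left
tape 8: place 141 GB, 114 GB left
tape 9: place 135 GB, 265 GB left
tape 9: place 135 GB, 130 GB left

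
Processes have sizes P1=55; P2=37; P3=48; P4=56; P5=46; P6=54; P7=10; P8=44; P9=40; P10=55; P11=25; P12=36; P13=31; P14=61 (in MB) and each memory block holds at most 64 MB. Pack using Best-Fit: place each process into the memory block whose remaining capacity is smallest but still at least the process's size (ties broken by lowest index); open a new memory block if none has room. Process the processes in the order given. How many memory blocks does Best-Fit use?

12

memory block 1: place P1 (55 MB), 9 MB left
memory block 2: place P2 (37 MB), 27 MB left
memory block 3: place P3 (48 MB), 16 MB left
memory block 4: place P4 (56 MB), 8 MB left
memory block 5: place P5 (46 MB), 18 MB left
memory block 6: place P6 (54 MB), 10 MB left
memory block 6: place P7 (10 MB), 0 MB left
memory block 7: place P8 (44 MB), 20 MB left
memory block 8: place P9 (40 MB), 24 MB left
memory block 9: place P10 (55 MB), 9 MB left
memory block 2: place P11 (25 MB), 2 MB left
memory block 10: place P12 (36 MB), 28 MB left
memory block 11: place P13 (31 MB), 33 MB left
memory block 12: place P14 (61 MB), 3 MB left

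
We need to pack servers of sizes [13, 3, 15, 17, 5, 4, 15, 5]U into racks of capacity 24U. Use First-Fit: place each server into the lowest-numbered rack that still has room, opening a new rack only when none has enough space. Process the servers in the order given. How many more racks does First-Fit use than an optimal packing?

First-Fit: [13,3,5] [15,4,5] [17] [15] → 4 racks.
Total size 77U; any packing needs at least ⌈77/24⌉ = 4 racks.
So 4 is already optimal.

0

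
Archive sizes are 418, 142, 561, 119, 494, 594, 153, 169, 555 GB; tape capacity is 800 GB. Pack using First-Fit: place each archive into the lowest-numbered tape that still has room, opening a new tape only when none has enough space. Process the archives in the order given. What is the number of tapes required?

418 GB → tape 1 (remaining 382 GB)
142 GB → tape 1 (remaining 240 GB)
561 GB → tape 2 (remaining 239 GB)
119 GB → tape 1 (remaining 121 GB)
494 GB → tape 3 (remaining 306 GB)
594 GB → tape 4 (remaining 206 GB)
153 GB → tape 2 (remaining 86 GB)
169 GB → tape 3 (remaining 137 GB)
555 GB → tape 5 (remaining 245 GB)

5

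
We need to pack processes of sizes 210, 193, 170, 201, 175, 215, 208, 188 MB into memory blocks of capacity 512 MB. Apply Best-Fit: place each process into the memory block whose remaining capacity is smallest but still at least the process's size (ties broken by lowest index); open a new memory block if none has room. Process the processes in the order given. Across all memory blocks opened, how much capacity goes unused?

Put 210 MB in memory block 1; 302 MB remain.
Put 193 MB in memory block 1; 109 MB remain.
Put 170 MB in memory block 2; 342 MB remain.
Put 201 MB in memory block 2; 141 MB remain.
Put 175 MB in memory block 3; 337 MB remain.
Put 215 MB in memory block 3; 122 MB remain.
Put 208 MB in memory block 4; 304 MB remain.
Put 188 MB in memory block 4; 116 MB remain.
4 memory blocks × 512 MB = 2048 MB; used 1560 MB; unused 488 MB.

488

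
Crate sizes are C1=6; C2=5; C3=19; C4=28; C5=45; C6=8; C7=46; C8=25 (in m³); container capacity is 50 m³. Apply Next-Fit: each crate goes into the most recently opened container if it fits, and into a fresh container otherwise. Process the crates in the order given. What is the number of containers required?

C1 (6 m³) → container 1 (remaining 44 m³)
C2 (5 m³) → container 1 (remaining 39 m³)
C3 (19 m³) → container 1 (remaining 20 m³)
C4 (28 m³) → container 2 (remaining 22 m³)
C5 (45 m³) → container 3 (remaining 5 m³)
C6 (8 m³) → container 4 (remaining 42 m³)
C7 (46 m³) → container 5 (remaining 4 m³)
C8 (25 m³) → container 6 (remaining 25 m³)
Final containers: [6,5,19] [28] [45] [8] [46] [25].

6 containers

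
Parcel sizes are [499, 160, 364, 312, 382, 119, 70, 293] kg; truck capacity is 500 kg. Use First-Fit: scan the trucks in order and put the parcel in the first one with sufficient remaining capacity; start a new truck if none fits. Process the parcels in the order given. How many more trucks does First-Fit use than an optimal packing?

First-Fit: [499] [160,312] [364,119] [382,70] [293] → 5 trucks.
Total size 2199 kg; any packing needs at least ⌈2199/500⌉ = 5 trucks.
So 5 is already optimal.

0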